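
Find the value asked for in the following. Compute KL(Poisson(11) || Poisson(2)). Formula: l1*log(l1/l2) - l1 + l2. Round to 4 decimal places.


KL divergence for Poisson:
KL = l1*log(l1/l2) - l1 + l2.
l1 = 11, l2 = 2.
log(11/2) = 1.704748.
l1*log(l1/l2) = 11 * 1.704748 = 18.752229.
KL = 18.752229 - 11 + 2 = 9.7522

9.7522


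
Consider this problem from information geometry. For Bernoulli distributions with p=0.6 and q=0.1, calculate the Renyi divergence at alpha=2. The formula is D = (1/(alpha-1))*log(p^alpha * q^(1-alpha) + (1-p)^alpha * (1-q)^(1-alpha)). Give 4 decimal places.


Renyi divergence of order alpha between Bernoulli distributions:
D = (1/(alpha-1))*log(p^alpha * q^(1-alpha) + (1-p)^alpha * (1-q)^(1-alpha)).
alpha = 2, p = 0.6, q = 0.1.
p^alpha * q^(1-alpha) = 0.6^2 * 0.1^-1 = 3.6.
(1-p)^alpha * (1-q)^(1-alpha) = 0.4^2 * 0.9^-1 = 0.177778.
sum = 3.6 + 0.177778 = 3.777778.
D = (1/1)*log(3.777778) = 1.3291

1.3291


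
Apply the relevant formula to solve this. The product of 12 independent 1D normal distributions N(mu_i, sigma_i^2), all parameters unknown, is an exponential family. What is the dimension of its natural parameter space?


Exponential family dimension calculation:
Each univariate normal has two natural parameters (mu/sigma^2 and -1/(2 sigma^2)).
With 12 independent components, dim = 2 * 12 = 24.

24


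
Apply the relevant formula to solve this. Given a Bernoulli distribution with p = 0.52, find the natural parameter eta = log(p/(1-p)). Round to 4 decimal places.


Natural parameter for Bernoulli: eta = log(p/(1-p)).
p = 0.52, 1-p = 0.48.
p/(1-p) = 1.083333.
eta = log(1.083333) = 0.0800

0.0800


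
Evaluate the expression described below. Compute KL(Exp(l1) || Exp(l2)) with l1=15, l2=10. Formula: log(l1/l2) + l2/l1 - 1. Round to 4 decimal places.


KL divergence for exponential family:
KL = log(l1/l2) + l2/l1 - 1.
log(15/10) = 0.405465.
10/15 = 0.666667.
KL = 0.405465 + 0.666667 - 1 = 0.0721

0.0721


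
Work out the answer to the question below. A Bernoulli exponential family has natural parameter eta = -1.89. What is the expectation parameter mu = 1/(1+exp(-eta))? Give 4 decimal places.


Dual coordinate (expectation parameter) for Bernoulli:
mu = 1/(1+exp(-eta)).
eta = -1.89.
exp(-eta) = exp(1.89) = 6.619369.
mu = 1/(1+6.619369) = 0.1312

0.1312


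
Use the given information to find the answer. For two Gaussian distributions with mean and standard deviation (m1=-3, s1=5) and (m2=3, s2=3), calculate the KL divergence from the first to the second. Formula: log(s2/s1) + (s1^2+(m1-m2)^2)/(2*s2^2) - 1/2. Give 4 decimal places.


KL divergence between normal distributions:
KL = log(s2/s1) + (s1^2 + (m1-m2)^2)/(2*s2^2) - 1/2.
log(3/5) = -0.510826.
(5^2 + (-3-3)^2)/(2*3^2) = (25 + 36)/18 = 3.388889.
KL = -0.510826 + 3.388889 - 0.5 = 2.3781

2.3781


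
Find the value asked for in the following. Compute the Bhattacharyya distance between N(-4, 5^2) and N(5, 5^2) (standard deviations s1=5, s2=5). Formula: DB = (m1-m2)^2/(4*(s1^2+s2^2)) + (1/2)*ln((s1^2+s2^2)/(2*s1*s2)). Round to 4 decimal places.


Bhattacharyya distance between two Gaussians:
DB = (m1-m2)^2/(4*(s1^2+s2^2)) + (1/2)*ln((s1^2+s2^2)/(2*s1*s2)).
(m1-m2)^2 = (-9)^2 = 81.
s1^2+s2^2 = 25 + 25 = 50.
term1 = 81/200 = 0.405.
term2 = 0.5*ln(50/50.0) = 0.0.
DB = 0.405 + 0.0 = 0.4050

0.4050


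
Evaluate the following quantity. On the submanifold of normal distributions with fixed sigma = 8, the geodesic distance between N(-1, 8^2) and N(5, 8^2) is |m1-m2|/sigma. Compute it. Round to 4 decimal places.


On the fixed-variance normal subfamily, geodesic distance = |m1-m2|/sigma.
|-1 - 5| = 6.
sigma = 8.
d = 6/8 = 0.7500

0.7500


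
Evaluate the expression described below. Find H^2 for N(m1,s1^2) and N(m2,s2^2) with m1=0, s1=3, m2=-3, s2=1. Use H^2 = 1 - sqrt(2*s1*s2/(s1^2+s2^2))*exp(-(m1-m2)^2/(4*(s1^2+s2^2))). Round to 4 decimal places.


Squared Hellinger distance for Gaussians:
H^2 = 1 - sqrt(2*s1*s2/(s1^2+s2^2)) * exp(-(m1-m2)^2/(4*(s1^2+s2^2))).
s1^2 = 9, s2^2 = 1, s1^2+s2^2 = 10.
sqrt(2*3*1/(10)) = 0.774597.
(m1-m2)^2 = (3)^2 = 9.
exp(-9/(4*10)) = exp(-0.225) = 0.798516.
H^2 = 1 - 0.774597*0.798516 = 0.3815

0.3815


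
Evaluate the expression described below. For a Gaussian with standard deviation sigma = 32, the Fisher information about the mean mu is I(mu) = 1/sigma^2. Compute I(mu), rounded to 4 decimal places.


The Fisher information for the mean of a normal distribution is I(mu) = 1/sigma^2.
sigma = 32, so sigma^2 = 1024.
I(mu) = 1/1024 = 0.0010

0.0010


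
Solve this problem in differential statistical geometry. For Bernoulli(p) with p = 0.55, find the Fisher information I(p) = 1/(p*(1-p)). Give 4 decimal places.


For Bernoulli(p), Fisher information is I(p) = 1/(p*(1-p)).
p = 0.55, 1-p = 0.45.
p*(1-p) = 0.2475.
I(p) = 1/0.2475 = 4.0404

4.0404


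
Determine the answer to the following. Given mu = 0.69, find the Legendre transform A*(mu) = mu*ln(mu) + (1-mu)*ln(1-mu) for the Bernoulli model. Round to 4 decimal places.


Legendre transform for Bernoulli:
A*(mu) = mu*log(mu) + (1-mu)*log(1-mu).
mu = 0.69, 1-mu = 0.31.
mu*log(mu) = 0.69*log(0.69) = -0.256034.
(1-mu)*log(1-mu) = 0.31*log(0.31) = -0.363067.
A* = -0.256034 + -0.363067 = -0.6191

-0.6191


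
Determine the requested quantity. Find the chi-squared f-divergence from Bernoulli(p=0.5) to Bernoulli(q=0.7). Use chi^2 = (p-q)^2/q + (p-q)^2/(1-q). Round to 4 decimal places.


Chi-squared divergence between Bernoulli distributions:
chi^2 = (p-q)^2/q + (p-q)^2/(1-q).
p = 0.5, q = 0.7, p-q = -0.2.
(p-q)^2 = 0.04.
term1 = 0.04/0.7 = 0.057143.
term2 = 0.04/0.3 = 0.133333.
chi^2 = 0.057143 + 0.133333 = 0.1905

0.1905


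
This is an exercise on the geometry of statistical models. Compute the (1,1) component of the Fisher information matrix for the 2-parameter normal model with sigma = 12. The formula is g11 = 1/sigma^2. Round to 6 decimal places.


For the 2-parameter normal family, the Fisher metric has:
  g11 = 1/sigma^2, g22 = 2/sigma^2.
sigma = 12, sigma^2 = 144.
g11 = 0.006944

0.006944


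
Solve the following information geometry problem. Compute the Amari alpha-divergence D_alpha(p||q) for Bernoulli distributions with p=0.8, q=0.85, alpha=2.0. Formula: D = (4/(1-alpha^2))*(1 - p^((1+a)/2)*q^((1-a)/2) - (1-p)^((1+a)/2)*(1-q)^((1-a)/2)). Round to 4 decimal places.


Amari alpha-divergence:
D = (4/(1-alpha^2))*(1 - p^((1+a)/2)*q^((1-a)/2) - (1-p)^((1+a)/2)*(1-q)^((1-a)/2)).
alpha = 2.0, p = 0.8, q = 0.85.
e1 = (1+alpha)/2 = 1.5, e2 = (1-alpha)/2 = -0.5.
t1 = p^e1 * q^e2 = 0.8^1.5 * 0.85^-0.5 = 0.776114.
t2 = (1-p)^e1 * (1-q)^e2 = 0.2^1.5 * 0.15^-0.5 = 0.23094.
4/(1-alpha^2) = -1.333333.
D = -1.333333*(1 - 0.776114 - 0.23094) = 0.0094

0.0094


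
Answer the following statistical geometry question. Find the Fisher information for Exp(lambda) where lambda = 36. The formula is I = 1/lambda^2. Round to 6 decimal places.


Fisher information for exponential: I(lambda) = 1/lambda^2.
lambda = 36, lambda^2 = 1296.
I = 1/1296 = 0.000772

0.000772


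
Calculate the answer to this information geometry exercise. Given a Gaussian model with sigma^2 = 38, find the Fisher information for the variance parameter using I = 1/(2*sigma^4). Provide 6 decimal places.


Fisher information for variance: I(sigma^2) = 1/(2*sigma^4).
sigma^2 = 38, so sigma^4 = 1444.
I = 1/(2*1444) = 1/2888 = 0.000346

0.000346


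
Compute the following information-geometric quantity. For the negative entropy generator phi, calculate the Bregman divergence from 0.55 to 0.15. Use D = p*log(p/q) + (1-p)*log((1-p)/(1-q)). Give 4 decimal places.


Bregman divergence with negative entropy generator:
D = p*log(p/q) + (1-p)*log((1-p)/(1-q)).
p = 0.55, q = 0.15.
p*log(p/q) = 0.55*log(0.55/0.15) = 0.714606.
(1-p)*log((1-p)/(1-q)) = 0.45*log(0.45/0.85) = -0.286195.
D = 0.714606 + -0.286195 = 0.4284

0.4284


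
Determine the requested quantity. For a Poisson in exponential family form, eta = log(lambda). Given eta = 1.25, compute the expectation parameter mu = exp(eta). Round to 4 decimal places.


Expectation parameter for Poisson exponential family:
mu = exp(eta).
eta = 1.25.
mu = exp(1.25) = 3.4903

3.4903


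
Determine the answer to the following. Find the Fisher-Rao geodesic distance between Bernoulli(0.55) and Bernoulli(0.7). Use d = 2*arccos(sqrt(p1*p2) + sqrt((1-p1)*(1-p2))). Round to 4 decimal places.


Geodesic distance on Bernoulli manifold:
d(p1,p2) = 2*arccos(sqrt(p1*p2) + sqrt((1-p1)*(1-p2))).
sqrt(p1*p2) = sqrt(0.55*0.7) = 0.620484.
sqrt((1-p1)*(1-p2)) = sqrt(0.45*0.3) = 0.367423.
arg = 0.620484 + 0.367423 = 0.987907.
d = 2*arccos(0.987907) = 0.3113

0.3113


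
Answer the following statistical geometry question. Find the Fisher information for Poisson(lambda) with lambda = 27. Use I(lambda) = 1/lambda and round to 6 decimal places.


Fisher information for Poisson: I(lambda) = 1/lambda.
lambda = 27.
I(lambda) = 1/27 = 0.037037

0.037037


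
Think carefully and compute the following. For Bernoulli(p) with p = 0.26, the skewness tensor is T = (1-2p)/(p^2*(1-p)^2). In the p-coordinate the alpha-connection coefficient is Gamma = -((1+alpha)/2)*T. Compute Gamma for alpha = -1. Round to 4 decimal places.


Skewness (Amari-Chentsov) tensor: T = (1-2p)/(p^2*(1-p)^2).
p = 0.26, 1-2p = 0.48, p^2 = 0.0676, (1-p)^2 = 0.5476.
T = 0.48/(0.0676 * 0.5476) = 12.966749.
In the p-coordinate, Gamma^(alpha) = Gamma^(0) - (alpha/2)*T with Gamma^(0) = (1/2)*g'(p) = -T/2,
so Gamma^(alpha) = -((1+alpha)/2)*T.
alpha = -1, -(1+alpha)/2 = 0.0.
Gamma = 0.0 * 12.966749 = 0.0000

0.0000


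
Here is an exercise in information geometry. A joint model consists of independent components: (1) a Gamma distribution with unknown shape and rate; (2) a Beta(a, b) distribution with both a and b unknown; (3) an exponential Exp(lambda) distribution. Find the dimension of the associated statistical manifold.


The dimension of a statistical manifold equals the number of free
(independent) real parameters of the model. For a product of independent
blocks the parameter counts add.
- Gamma (shape, rate): 2.
- Beta (a, b): 2.
- exponential (lambda): 1.
Total = 2 + 2 + 1 = 5.
Dimension = 5

5


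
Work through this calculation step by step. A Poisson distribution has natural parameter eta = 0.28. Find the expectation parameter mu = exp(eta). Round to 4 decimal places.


Expectation parameter for Poisson exponential family:
mu = exp(eta).
eta = 0.28.
mu = exp(0.28) = 1.3231

1.3231


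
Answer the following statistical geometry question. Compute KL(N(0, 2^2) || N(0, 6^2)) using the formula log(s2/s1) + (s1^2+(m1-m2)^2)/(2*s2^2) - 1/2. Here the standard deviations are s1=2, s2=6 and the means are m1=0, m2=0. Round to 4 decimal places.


KL divergence between normal distributions:
KL = log(s2/s1) + (s1^2 + (m1-m2)^2)/(2*s2^2) - 1/2.
log(6/2) = 1.098612.
(2^2 + (0-0)^2)/(2*6^2) = (4 + 0)/72 = 0.055556.
KL = 1.098612 + 0.055556 - 0.5 = 0.6542

0.6542


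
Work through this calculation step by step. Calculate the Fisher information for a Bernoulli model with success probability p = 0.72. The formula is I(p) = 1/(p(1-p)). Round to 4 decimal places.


For Bernoulli(p), Fisher information is I(p) = 1/(p*(1-p)).
p = 0.72, 1-p = 0.28.
p*(1-p) = 0.2016.
I(p) = 1/0.2016 = 4.9603

4.9603


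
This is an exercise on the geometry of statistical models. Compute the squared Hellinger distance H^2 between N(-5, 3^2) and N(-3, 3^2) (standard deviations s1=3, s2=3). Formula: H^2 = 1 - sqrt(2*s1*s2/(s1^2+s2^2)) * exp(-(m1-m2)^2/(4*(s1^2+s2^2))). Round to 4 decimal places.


Squared Hellinger distance for Gaussians:
H^2 = 1 - sqrt(2*s1*s2/(s1^2+s2^2)) * exp(-(m1-m2)^2/(4*(s1^2+s2^2))).
s1^2 = 9, s2^2 = 9, s1^2+s2^2 = 18.
sqrt(2*3*3/(18)) = 1.0.
(m1-m2)^2 = (-2)^2 = 4.
exp(-4/(4*18)) = exp(-0.055556) = 0.945959.
H^2 = 1 - 1.0*0.945959 = 0.0540

0.0540


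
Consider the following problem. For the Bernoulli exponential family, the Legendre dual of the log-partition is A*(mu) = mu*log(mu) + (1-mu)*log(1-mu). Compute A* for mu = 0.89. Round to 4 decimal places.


Legendre transform for Bernoulli:
A*(mu) = mu*log(mu) + (1-mu)*log(1-mu).
mu = 0.89, 1-mu = 0.11.
mu*log(mu) = 0.89*log(0.89) = -0.103715.
(1-mu)*log(1-mu) = 0.11*log(0.11) = -0.2428.
A* = -0.103715 + -0.2428 = -0.3465

-0.3465


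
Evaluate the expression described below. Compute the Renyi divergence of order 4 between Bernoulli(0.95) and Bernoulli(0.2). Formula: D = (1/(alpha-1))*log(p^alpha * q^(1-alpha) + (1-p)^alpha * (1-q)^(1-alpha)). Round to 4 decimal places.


Renyi divergence of order alpha between Bernoulli distributions:
D = (1/(alpha-1))*log(p^alpha * q^(1-alpha) + (1-p)^alpha * (1-q)^(1-alpha)).
alpha = 4, p = 0.95, q = 0.2.
p^alpha * q^(1-alpha) = 0.95^4 * 0.2^-3 = 101.813281.
(1-p)^alpha * (1-q)^(1-alpha) = 0.05^4 * 0.8^-3 = 1.2e-05.
sum = 101.813281 + 1.2e-05 = 101.813293.
D = (1/3)*log(101.813293) = 1.5410

1.5410


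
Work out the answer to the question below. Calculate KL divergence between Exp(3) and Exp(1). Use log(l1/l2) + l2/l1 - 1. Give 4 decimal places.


KL divergence for exponential family:
KL = log(l1/l2) + l2/l1 - 1.
log(3/1) = 1.098612.
1/3 = 0.333333.
KL = 1.098612 + 0.333333 - 1 = 0.4319

0.4319


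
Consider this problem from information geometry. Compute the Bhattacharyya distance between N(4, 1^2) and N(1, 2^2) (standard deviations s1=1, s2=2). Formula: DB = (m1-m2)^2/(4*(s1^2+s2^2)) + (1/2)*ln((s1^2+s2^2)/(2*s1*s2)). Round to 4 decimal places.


Bhattacharyya distance between two Gaussians:
DB = (m1-m2)^2/(4*(s1^2+s2^2)) + (1/2)*ln((s1^2+s2^2)/(2*s1*s2)).
(m1-m2)^2 = (3)^2 = 9.
s1^2+s2^2 = 1 + 4 = 5.
term1 = 9/20 = 0.45.
term2 = 0.5*ln(5/4.0) = 0.111572.
DB = 0.45 + 0.111572 = 0.5616

0.5616


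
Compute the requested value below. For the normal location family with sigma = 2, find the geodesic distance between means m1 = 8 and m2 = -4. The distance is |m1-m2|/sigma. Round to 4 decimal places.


On the fixed-variance normal subfamily, geodesic distance = |m1-m2|/sigma.
|8 - -4| = 12.
sigma = 2.
d = 12/2 = 6.0000

6.0000


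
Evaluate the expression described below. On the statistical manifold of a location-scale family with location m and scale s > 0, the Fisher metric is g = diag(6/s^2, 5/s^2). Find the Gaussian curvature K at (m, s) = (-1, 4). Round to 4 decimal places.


The metric has the form g = (A dm^2 + B ds^2)/s^2 with A = 6, B = 5.
Substitute u = sqrt(A/B)*m: g = B*(du^2 + ds^2)/s^2, i.e. B times the
Poincare upper half-plane metric, which has constant Gaussian curvature -1.
Scaling a 2D metric by a constant c divides the Gaussian curvature by c,
so K = -1/B = -1/(5) = -0.2000 everywhere (the point (m, s) = (-1, 4) is irrelevant:
the curvature is constant).
The requested Gaussian curvature is K = -0.2000.

-0.2000


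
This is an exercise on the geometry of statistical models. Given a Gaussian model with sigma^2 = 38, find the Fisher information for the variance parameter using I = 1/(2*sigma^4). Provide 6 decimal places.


Fisher information for variance: I(sigma^2) = 1/(2*sigma^4).
sigma^2 = 38, so sigma^4 = 1444.
I = 1/(2*1444) = 1/2888 = 0.000346

0.000346


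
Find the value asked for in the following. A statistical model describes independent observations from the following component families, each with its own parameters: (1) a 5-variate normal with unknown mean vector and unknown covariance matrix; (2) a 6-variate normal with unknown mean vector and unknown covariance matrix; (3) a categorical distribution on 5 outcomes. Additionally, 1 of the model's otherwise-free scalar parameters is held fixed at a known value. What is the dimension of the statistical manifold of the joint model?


The dimension of a statistical manifold equals the number of free
(independent) real parameters of the model. For a product of independent
blocks the parameter counts add.
- 5-variate normal: 5 (mean) + 5*6/2 = 15 (symmetric covariance) = 20.
- 6-variate normal: 6 (mean) + 6*7/2 = 21 (symmetric covariance) = 27.
- categorical on 5 outcomes (probabilities sum to 1): 5-1 = 4.
Total = 20 + 27 + 4 = 51.
1 parameter(s) fixed at known values: 51 - 1 = 50.
Dimension = 50

50


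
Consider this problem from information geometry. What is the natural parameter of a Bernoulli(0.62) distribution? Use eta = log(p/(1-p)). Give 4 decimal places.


Natural parameter for Bernoulli: eta = log(p/(1-p)).
p = 0.62, 1-p = 0.38.
p/(1-p) = 1.631579.
eta = log(1.631579) = 0.4895

0.4895


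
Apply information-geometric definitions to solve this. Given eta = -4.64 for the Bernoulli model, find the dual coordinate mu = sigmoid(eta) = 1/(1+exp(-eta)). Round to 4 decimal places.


Dual coordinate (expectation parameter) for Bernoulli:
mu = 1/(1+exp(-eta)).
eta = -4.64.
exp(-eta) = exp(4.64) = 103.544348.
mu = 1/(1+103.544348) = 0.0096

0.0096


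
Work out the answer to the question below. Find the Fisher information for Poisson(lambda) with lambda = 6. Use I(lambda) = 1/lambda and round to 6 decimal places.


Fisher information for Poisson: I(lambda) = 1/lambda.
lambda = 6.
I(lambda) = 1/6 = 0.166667

0.166667


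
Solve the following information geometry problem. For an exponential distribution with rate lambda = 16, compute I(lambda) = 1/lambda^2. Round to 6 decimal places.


Fisher information for exponential: I(lambda) = 1/lambda^2.
lambda = 16, lambda^2 = 256.
I = 1/256 = 0.003906

0.003906


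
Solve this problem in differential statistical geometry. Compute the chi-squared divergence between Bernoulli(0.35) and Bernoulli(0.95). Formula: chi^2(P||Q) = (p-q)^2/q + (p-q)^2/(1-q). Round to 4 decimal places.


Chi-squared divergence between Bernoulli distributions:
chi^2 = (p-q)^2/q + (p-q)^2/(1-q).
p = 0.35, q = 0.95, p-q = -0.6.
(p-q)^2 = 0.36.
term1 = 0.36/0.95 = 0.378947.
term2 = 0.36/0.05 = 7.2.
chi^2 = 0.378947 + 7.2 = 7.5789

7.5789


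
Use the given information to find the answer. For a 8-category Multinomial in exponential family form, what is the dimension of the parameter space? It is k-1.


Exponential family dimension calculation:
For Multinomial with k=8 categories, dim = k-1 = 7.

7


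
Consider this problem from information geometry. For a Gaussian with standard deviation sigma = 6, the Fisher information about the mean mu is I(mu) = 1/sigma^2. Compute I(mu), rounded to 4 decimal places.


The Fisher information for the mean of a normal distribution is I(mu) = 1/sigma^2.
sigma = 6, so sigma^2 = 36.
I(mu) = 1/36 = 0.0278

0.0278


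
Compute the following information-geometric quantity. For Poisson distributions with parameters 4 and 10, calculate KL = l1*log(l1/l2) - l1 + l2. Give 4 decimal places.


KL divergence for Poisson:
KL = l1*log(l1/l2) - l1 + l2.
l1 = 4, l2 = 10.
log(4/10) = -0.916291.
l1*log(l1/l2) = 4 * -0.916291 = -3.665163.
KL = -3.665163 - 4 + 10 = 2.3348

2.3348


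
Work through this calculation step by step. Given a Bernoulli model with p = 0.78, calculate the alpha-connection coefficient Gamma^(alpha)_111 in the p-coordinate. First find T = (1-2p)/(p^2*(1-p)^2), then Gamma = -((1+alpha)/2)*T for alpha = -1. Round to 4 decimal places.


Skewness (Amari-Chentsov) tensor: T = (1-2p)/(p^2*(1-p)^2).
p = 0.78, 1-2p = -0.56, p^2 = 0.6084, (1-p)^2 = 0.0484.
T = -0.56/(0.6084 * 0.0484) = -19.017502.
In the p-coordinate, Gamma^(alpha) = Gamma^(0) - (alpha/2)*T with Gamma^(0) = (1/2)*g'(p) = -T/2,
so Gamma^(alpha) = -((1+alpha)/2)*T.
alpha = -1, -(1+alpha)/2 = 0.0.
Gamma = 0.0 * -19.017502 = 0.0000

0.0000


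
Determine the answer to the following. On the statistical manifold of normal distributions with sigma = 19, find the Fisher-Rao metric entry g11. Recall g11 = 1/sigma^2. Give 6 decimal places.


For the 2-parameter normal family, the Fisher metric has:
  g11 = 1/sigma^2, g22 = 2/sigma^2.
sigma = 19, sigma^2 = 361.
g11 = 0.002770

0.002770


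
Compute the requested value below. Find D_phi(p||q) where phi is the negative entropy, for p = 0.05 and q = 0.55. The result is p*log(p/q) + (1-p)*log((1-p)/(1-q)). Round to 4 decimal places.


Bregman divergence with negative entropy generator:
D = p*log(p/q) + (1-p)*log((1-p)/(1-q)).
p = 0.05, q = 0.55.
p*log(p/q) = 0.05*log(0.05/0.55) = -0.119895.
(1-p)*log((1-p)/(1-q)) = 0.95*log(0.95/0.45) = 0.709854.
D = -0.119895 + 0.709854 = 0.5900

0.5900


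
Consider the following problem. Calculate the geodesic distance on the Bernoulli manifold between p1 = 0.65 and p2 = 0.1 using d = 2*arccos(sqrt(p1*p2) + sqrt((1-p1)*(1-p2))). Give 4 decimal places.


Geodesic distance on Bernoulli manifold:
d(p1,p2) = 2*arccos(sqrt(p1*p2) + sqrt((1-p1)*(1-p2))).
sqrt(p1*p2) = sqrt(0.65*0.1) = 0.254951.
sqrt((1-p1)*(1-p2)) = sqrt(0.35*0.9) = 0.561249.
arg = 0.254951 + 0.561249 = 0.8162.
d = 2*arccos(0.8162) = 1.2320

1.2320


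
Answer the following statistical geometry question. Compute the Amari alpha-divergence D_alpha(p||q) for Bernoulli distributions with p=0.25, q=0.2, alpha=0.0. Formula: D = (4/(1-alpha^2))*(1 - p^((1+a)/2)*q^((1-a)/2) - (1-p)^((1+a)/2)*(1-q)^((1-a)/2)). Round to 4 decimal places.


Amari alpha-divergence:
D = (4/(1-alpha^2))*(1 - p^((1+a)/2)*q^((1-a)/2) - (1-p)^((1+a)/2)*(1-q)^((1-a)/2)).
alpha = 0.0, p = 0.25, q = 0.2.
e1 = (1+alpha)/2 = 0.5, e2 = (1-alpha)/2 = 0.5.
t1 = p^e1 * q^e2 = 0.25^0.5 * 0.2^0.5 = 0.223607.
t2 = (1-p)^e1 * (1-q)^e2 = 0.75^0.5 * 0.8^0.5 = 0.774597.
4/(1-alpha^2) = 4.0.
D = 4.0*(1 - 0.223607 - 0.774597) = 0.0072

0.0072


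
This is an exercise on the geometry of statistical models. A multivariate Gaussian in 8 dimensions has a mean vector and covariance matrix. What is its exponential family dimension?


Exponential family dimension calculation:
For 8-dim MVN: mean has 8 params, covariance has 8*9/2 = 36 unique entries.
Total dim = 8 + 36 = 44.

44


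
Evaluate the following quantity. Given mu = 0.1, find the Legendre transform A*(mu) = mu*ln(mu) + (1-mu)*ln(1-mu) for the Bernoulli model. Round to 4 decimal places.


Legendre transform for Bernoulli:
A*(mu) = mu*log(mu) + (1-mu)*log(1-mu).
mu = 0.1, 1-mu = 0.9.
mu*log(mu) = 0.1*log(0.1) = -0.230259.
(1-mu)*log(1-mu) = 0.9*log(0.9) = -0.094824.
A* = -0.230259 + -0.094824 = -0.3251

-0.3251


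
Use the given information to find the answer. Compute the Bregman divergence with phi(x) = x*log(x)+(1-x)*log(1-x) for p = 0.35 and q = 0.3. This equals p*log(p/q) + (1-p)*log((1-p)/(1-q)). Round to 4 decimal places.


Bregman divergence with negative entropy generator:
D = p*log(p/q) + (1-p)*log((1-p)/(1-q)).
p = 0.35, q = 0.3.
p*log(p/q) = 0.35*log(0.35/0.3) = 0.053953.
(1-p)*log((1-p)/(1-q)) = 0.65*log(0.65/0.7) = -0.04817.
D = 0.053953 + -0.04817 = 0.0058

0.0058


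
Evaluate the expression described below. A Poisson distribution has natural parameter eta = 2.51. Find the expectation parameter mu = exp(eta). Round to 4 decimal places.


Expectation parameter for Poisson exponential family:
mu = exp(eta).
eta = 2.51.
mu = exp(2.51) = 12.3049

12.3049


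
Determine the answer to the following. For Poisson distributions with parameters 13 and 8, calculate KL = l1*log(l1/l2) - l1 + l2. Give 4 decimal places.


KL divergence for Poisson:
KL = l1*log(l1/l2) - l1 + l2.
l1 = 13, l2 = 8.
log(13/8) = 0.485508.
l1*log(l1/l2) = 13 * 0.485508 = 6.311602.
KL = 6.311602 - 13 + 8 = 1.3116

1.3116


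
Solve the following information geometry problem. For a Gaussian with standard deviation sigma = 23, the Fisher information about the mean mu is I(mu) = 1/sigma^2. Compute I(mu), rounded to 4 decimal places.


The Fisher information for the mean of a normal distribution is I(mu) = 1/sigma^2.
sigma = 23, so sigma^2 = 529.
I(mu) = 1/529 = 0.0019

0.0019


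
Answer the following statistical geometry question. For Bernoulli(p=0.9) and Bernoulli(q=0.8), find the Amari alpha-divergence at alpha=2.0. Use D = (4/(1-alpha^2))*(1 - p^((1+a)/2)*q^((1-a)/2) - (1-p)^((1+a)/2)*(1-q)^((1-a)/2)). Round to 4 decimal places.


Amari alpha-divergence:
D = (4/(1-alpha^2))*(1 - p^((1+a)/2)*q^((1-a)/2) - (1-p)^((1+a)/2)*(1-q)^((1-a)/2)).
alpha = 2.0, p = 0.9, q = 0.8.
e1 = (1+alpha)/2 = 1.5, e2 = (1-alpha)/2 = -0.5.
t1 = p^e1 * q^e2 = 0.9^1.5 * 0.8^-0.5 = 0.954594.
t2 = (1-p)^e1 * (1-q)^e2 = 0.1^1.5 * 0.2^-0.5 = 0.070711.
4/(1-alpha^2) = -1.333333.
D = -1.333333*(1 - 0.954594 - 0.070711) = 0.0337

0.0337


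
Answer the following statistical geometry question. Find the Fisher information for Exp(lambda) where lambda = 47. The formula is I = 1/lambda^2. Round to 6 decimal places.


Fisher information for exponential: I(lambda) = 1/lambda^2.
lambda = 47, lambda^2 = 2209.
I = 1/2209 = 0.000453

0.000453


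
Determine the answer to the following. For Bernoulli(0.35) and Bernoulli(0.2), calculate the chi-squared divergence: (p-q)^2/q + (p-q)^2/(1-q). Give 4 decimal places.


Chi-squared divergence between Bernoulli distributions:
chi^2 = (p-q)^2/q + (p-q)^2/(1-q).
p = 0.35, q = 0.2, p-q = 0.15.
(p-q)^2 = 0.0225.
term1 = 0.0225/0.2 = 0.1125.
term2 = 0.0225/0.8 = 0.028125.
chi^2 = 0.1125 + 0.028125 = 0.1406

0.1406


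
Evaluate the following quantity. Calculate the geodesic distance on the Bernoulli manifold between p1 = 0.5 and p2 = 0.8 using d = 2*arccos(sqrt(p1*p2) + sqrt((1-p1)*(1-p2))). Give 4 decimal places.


Geodesic distance on Bernoulli manifold:
d(p1,p2) = 2*arccos(sqrt(p1*p2) + sqrt((1-p1)*(1-p2))).
sqrt(p1*p2) = sqrt(0.5*0.8) = 0.632456.
sqrt((1-p1)*(1-p2)) = sqrt(0.5*0.2) = 0.316228.
arg = 0.632456 + 0.316228 = 0.948683.
d = 2*arccos(0.948683) = 0.6435

0.6435


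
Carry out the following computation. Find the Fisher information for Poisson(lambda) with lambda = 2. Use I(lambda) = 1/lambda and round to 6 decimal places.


Fisher information for Poisson: I(lambda) = 1/lambda.
lambda = 2.
I(lambda) = 1/2 = 0.500000

0.500000


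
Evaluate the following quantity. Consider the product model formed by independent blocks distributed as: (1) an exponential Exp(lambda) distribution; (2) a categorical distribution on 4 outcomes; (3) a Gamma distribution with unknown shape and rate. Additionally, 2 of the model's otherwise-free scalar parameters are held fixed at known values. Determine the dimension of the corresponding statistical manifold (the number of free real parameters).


The dimension of a statistical manifold equals the number of free
(independent) real parameters of the model. For a product of independent
blocks the parameter counts add.
- exponential (lambda): 1.
- categorical on 4 outcomes (probabilities sum to 1): 4-1 = 3.
- Gamma (shape, rate): 2.
Total = 1 + 3 + 2 = 6.
2 parameter(s) fixed at known values: 6 - 2 = 4.
Dimension = 4

4


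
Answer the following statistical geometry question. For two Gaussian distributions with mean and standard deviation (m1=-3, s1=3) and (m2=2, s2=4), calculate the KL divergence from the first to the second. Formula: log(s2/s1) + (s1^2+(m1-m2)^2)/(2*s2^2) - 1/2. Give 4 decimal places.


KL divergence between normal distributions:
KL = log(s2/s1) + (s1^2 + (m1-m2)^2)/(2*s2^2) - 1/2.
log(4/3) = 0.287682.
(3^2 + (-3-2)^2)/(2*4^2) = (9 + 25)/32 = 1.0625.
KL = 0.287682 + 1.0625 - 0.5 = 0.8502

0.8502


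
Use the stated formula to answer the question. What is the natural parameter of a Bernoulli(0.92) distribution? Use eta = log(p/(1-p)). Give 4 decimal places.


Natural parameter for Bernoulli: eta = log(p/(1-p)).
p = 0.92, 1-p = 0.08.
p/(1-p) = 11.5.
eta = log(11.5) = 2.4423

2.4423


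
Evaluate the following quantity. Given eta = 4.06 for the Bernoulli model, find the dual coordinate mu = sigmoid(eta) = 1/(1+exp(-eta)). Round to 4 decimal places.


Dual coordinate (expectation parameter) for Bernoulli:
mu = 1/(1+exp(-eta)).
eta = 4.06.
exp(-eta) = exp(-4.06) = 0.017249.
mu = 1/(1+0.017249) = 0.9830

0.9830


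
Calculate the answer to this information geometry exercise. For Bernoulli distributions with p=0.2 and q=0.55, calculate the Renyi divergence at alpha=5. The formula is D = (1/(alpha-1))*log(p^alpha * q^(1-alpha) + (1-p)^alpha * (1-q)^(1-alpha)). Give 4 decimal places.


Renyi divergence of order alpha between Bernoulli distributions:
D = (1/(alpha-1))*log(p^alpha * q^(1-alpha) + (1-p)^alpha * (1-q)^(1-alpha)).
alpha = 5, p = 0.2, q = 0.55.
p^alpha * q^(1-alpha) = 0.2^5 * 0.55^-4 = 0.003497.
(1-p)^alpha * (1-q)^(1-alpha) = 0.8^5 * 0.45^-4 = 7.990977.
sum = 0.003497 + 7.990977 = 7.994474.
D = (1/4)*log(7.994474) = 0.5197

0.5197


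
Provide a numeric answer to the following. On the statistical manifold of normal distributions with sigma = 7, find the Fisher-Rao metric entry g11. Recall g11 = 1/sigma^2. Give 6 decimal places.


For the 2-parameter normal family, the Fisher metric has:
  g11 = 1/sigma^2, g22 = 2/sigma^2.
sigma = 7, sigma^2 = 49.
g11 = 0.020408

0.020408


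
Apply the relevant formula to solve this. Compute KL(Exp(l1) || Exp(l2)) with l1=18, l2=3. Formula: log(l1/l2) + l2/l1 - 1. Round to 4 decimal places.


KL divergence for exponential family:
KL = log(l1/l2) + l2/l1 - 1.
log(18/3) = 1.791759.
3/18 = 0.166667.
KL = 1.791759 + 0.166667 - 1 = 0.9584

0.9584


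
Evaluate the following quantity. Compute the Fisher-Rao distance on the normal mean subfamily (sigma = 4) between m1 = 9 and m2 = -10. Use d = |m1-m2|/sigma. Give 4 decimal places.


On the fixed-variance normal subfamily, geodesic distance = |m1-m2|/sigma.
|9 - -10| = 19.
sigma = 4.
d = 19/4 = 4.7500

4.7500


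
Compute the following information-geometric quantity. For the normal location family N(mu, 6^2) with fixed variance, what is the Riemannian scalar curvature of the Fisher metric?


This family has a single free parameter, so its statistical manifold
is 1-dimensional. The Riemann curvature tensor of any 1-dimensional
Riemannian manifold vanishes identically, so R = 0.

0


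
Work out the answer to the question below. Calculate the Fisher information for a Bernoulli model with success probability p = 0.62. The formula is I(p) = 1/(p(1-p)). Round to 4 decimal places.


For Bernoulli(p), Fisher information is I(p) = 1/(p*(1-p)).
p = 0.62, 1-p = 0.38.
p*(1-p) = 0.2356.
I(p) = 1/0.2356 = 4.2445

4.2445


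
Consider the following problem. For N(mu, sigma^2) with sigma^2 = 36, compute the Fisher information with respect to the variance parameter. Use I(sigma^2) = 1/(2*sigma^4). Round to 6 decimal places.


Fisher information for variance: I(sigma^2) = 1/(2*sigma^4).
sigma^2 = 36, so sigma^4 = 1296.
I = 1/(2*1296) = 1/2592 = 0.000386

0.000386


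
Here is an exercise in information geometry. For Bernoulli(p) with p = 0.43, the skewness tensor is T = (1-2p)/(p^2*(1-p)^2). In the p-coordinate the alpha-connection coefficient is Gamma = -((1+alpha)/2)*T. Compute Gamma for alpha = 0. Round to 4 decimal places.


Skewness (Amari-Chentsov) tensor: T = (1-2p)/(p^2*(1-p)^2).
p = 0.43, 1-2p = 0.14, p^2 = 0.1849, (1-p)^2 = 0.3249.
T = 0.14/(0.1849 * 0.3249) = 2.330459.
In the p-coordinate, Gamma^(alpha) = Gamma^(0) - (alpha/2)*T with Gamma^(0) = (1/2)*g'(p) = -T/2,
so Gamma^(alpha) = -((1+alpha)/2)*T.
alpha = 0, -(1+alpha)/2 = -0.5.
Gamma = -0.5 * 2.330459 = -1.1652

-1.1652


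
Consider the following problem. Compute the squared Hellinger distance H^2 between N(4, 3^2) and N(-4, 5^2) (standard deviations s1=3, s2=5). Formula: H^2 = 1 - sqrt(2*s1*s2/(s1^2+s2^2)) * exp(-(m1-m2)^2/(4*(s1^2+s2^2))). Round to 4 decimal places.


Squared Hellinger distance for Gaussians:
H^2 = 1 - sqrt(2*s1*s2/(s1^2+s2^2)) * exp(-(m1-m2)^2/(4*(s1^2+s2^2))).
s1^2 = 9, s2^2 = 25, s1^2+s2^2 = 34.
sqrt(2*3*5/(34)) = 0.939336.
(m1-m2)^2 = (8)^2 = 64.
exp(-64/(4*34)) = exp(-0.470588) = 0.624635.
H^2 = 1 - 0.939336*0.624635 = 0.4133

0.4133


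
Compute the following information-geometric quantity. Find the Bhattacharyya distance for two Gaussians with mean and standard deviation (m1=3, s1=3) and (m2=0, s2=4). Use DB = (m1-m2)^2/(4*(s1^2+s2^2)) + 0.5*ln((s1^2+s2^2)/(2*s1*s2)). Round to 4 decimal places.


Bhattacharyya distance between two Gaussians:
DB = (m1-m2)^2/(4*(s1^2+s2^2)) + (1/2)*ln((s1^2+s2^2)/(2*s1*s2)).
(m1-m2)^2 = (3)^2 = 9.
s1^2+s2^2 = 9 + 16 = 25.
term1 = 9/100 = 0.09.
term2 = 0.5*ln(25/24.0) = 0.020411.
DB = 0.09 + 0.020411 = 0.1104

0.1104


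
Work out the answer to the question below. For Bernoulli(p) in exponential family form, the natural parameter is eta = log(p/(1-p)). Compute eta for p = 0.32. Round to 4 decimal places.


Natural parameter for Bernoulli: eta = log(p/(1-p)).
p = 0.32, 1-p = 0.68.
p/(1-p) = 0.470588.
eta = log(0.470588) = -0.7538

-0.7538


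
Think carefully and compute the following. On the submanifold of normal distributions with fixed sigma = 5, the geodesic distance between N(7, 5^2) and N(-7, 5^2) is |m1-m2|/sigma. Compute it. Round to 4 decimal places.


On the fixed-variance normal subfamily, geodesic distance = |m1-m2|/sigma.
|7 - -7| = 14.
sigma = 5.
d = 14/5 = 2.8000

2.8000


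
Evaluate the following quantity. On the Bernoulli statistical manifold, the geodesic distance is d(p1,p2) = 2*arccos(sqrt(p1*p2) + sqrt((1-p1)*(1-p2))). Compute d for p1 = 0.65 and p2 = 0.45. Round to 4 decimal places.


Geodesic distance on Bernoulli manifold:
d(p1,p2) = 2*arccos(sqrt(p1*p2) + sqrt((1-p1)*(1-p2))).
sqrt(p1*p2) = sqrt(0.65*0.45) = 0.540833.
sqrt((1-p1)*(1-p2)) = sqrt(0.35*0.55) = 0.438748.
arg = 0.540833 + 0.438748 = 0.979581.
d = 2*arccos(0.979581) = 0.4049

0.4049


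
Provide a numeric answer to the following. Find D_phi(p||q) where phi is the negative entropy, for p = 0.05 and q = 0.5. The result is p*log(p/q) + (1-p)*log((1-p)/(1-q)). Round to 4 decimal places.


Bregman divergence with negative entropy generator:
D = p*log(p/q) + (1-p)*log((1-p)/(1-q)).
p = 0.05, q = 0.5.
p*log(p/q) = 0.05*log(0.05/0.5) = -0.115129.
(1-p)*log((1-p)/(1-q)) = 0.95*log(0.95/0.5) = 0.609761.
D = -0.115129 + 0.609761 = 0.4946

0.4946


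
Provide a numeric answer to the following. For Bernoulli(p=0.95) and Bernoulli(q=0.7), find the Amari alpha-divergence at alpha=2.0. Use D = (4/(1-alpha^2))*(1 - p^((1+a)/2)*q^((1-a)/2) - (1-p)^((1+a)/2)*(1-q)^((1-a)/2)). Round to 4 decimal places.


Amari alpha-divergence:
D = (4/(1-alpha^2))*(1 - p^((1+a)/2)*q^((1-a)/2) - (1-p)^((1+a)/2)*(1-q)^((1-a)/2)).
alpha = 2.0, p = 0.95, q = 0.7.
e1 = (1+alpha)/2 = 1.5, e2 = (1-alpha)/2 = -0.5.
t1 = p^e1 * q^e2 = 0.95^1.5 * 0.7^-0.5 = 1.106717.
t2 = (1-p)^e1 * (1-q)^e2 = 0.05^1.5 * 0.3^-0.5 = 0.020412.
4/(1-alpha^2) = -1.333333.
D = -1.333333*(1 - 1.106717 - 0.020412) = 0.1695

0.1695


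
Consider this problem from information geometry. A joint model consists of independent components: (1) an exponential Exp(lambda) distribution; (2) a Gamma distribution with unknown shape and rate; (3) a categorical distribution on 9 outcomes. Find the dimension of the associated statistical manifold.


The dimension of a statistical manifold equals the number of free
(independent) real parameters of the model. For a product of independent
blocks the parameter counts add.
- exponential (lambda): 1.
- Gamma (shape, rate): 2.
- categorical on 9 outcomes (probabilities sum to 1): 9-1 = 8.
Total = 1 + 2 + 8 = 11.
Dimension = 11

11


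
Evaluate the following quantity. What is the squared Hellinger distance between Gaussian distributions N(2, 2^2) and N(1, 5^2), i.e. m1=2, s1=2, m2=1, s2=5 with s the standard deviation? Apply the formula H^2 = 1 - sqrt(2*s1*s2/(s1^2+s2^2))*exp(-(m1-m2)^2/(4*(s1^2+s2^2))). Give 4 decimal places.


Squared Hellinger distance for Gaussians:
H^2 = 1 - sqrt(2*s1*s2/(s1^2+s2^2)) * exp(-(m1-m2)^2/(4*(s1^2+s2^2))).
s1^2 = 4, s2^2 = 25, s1^2+s2^2 = 29.
sqrt(2*2*5/(29)) = 0.830455.
(m1-m2)^2 = (1)^2 = 1.
exp(-1/(4*29)) = exp(-0.008621) = 0.991416.
H^2 = 1 - 0.830455*0.991416 = 0.1767

0.1767


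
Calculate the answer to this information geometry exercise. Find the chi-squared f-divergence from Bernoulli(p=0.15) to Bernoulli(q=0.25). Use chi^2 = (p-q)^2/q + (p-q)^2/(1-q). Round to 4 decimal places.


Chi-squared divergence between Bernoulli distributions:
chi^2 = (p-q)^2/q + (p-q)^2/(1-q).
p = 0.15, q = 0.25, p-q = -0.1.
(p-q)^2 = 0.01.
term1 = 0.01/0.25 = 0.04.
term2 = 0.01/0.75 = 0.013333.
chi^2 = 0.04 + 0.013333 = 0.0533

0.0533


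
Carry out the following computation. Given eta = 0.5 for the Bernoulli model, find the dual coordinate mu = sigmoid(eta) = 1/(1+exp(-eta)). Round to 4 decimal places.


Dual coordinate (expectation parameter) for Bernoulli:
mu = 1/(1+exp(-eta)).
eta = 0.5.
exp(-eta) = exp(-0.5) = 0.606531.
mu = 1/(1+0.606531) = 0.6225

0.6225


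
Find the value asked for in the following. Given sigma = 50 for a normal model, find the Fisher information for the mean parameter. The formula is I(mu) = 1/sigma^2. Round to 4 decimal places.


The Fisher information for the mean of a normal distribution is I(mu) = 1/sigma^2.
sigma = 50, so sigma^2 = 2500.
I(mu) = 1/2500 = 0.0004

0.0004


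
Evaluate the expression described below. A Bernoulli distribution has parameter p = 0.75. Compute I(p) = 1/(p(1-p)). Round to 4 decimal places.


For Bernoulli(p), Fisher information is I(p) = 1/(p*(1-p)).
p = 0.75, 1-p = 0.25.
p*(1-p) = 0.1875.
I(p) = 1/0.1875 = 5.3333

5.3333


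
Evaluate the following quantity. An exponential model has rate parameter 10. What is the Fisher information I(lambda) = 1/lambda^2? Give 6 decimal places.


Fisher information for exponential: I(lambda) = 1/lambda^2.
lambda = 10, lambda^2 = 100.
I = 1/100 = 0.010000

0.010000


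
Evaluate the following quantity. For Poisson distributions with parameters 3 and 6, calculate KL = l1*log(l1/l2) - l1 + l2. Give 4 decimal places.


KL divergence for Poisson:
KL = l1*log(l1/l2) - l1 + l2.
l1 = 3, l2 = 6.
log(3/6) = -0.693147.
l1*log(l1/l2) = 3 * -0.693147 = -2.079442.
KL = -2.079442 - 3 + 6 = 0.9206

0.9206


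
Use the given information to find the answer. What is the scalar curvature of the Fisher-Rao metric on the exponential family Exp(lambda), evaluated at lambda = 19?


This family has a single free parameter, so its statistical manifold
is 1-dimensional. The Riemann curvature tensor of any 1-dimensional
Riemannian manifold vanishes identically, so R = 0.

0


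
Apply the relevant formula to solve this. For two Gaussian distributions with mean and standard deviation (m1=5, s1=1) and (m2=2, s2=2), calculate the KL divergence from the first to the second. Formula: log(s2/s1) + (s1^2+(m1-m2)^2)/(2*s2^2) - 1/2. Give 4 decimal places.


KL divergence between normal distributions:
KL = log(s2/s1) + (s1^2 + (m1-m2)^2)/(2*s2^2) - 1/2.
log(2/1) = 0.693147.
(1^2 + (5-2)^2)/(2*2^2) = (1 + 9)/8 = 1.25.
KL = 0.693147 + 1.25 - 0.5 = 1.4431

1.4431


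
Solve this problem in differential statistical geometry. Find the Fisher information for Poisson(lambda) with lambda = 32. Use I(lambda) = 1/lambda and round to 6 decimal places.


Fisher information for Poisson: I(lambda) = 1/lambda.
lambda = 32.
I(lambda) = 1/32 = 0.031250

0.031250


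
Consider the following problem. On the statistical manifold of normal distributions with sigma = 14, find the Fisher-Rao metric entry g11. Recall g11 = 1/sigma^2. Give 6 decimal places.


For the 2-parameter normal family, the Fisher metric has:
  g11 = 1/sigma^2, g22 = 2/sigma^2.
sigma = 14, sigma^2 = 196.
g11 = 0.005102

0.005102


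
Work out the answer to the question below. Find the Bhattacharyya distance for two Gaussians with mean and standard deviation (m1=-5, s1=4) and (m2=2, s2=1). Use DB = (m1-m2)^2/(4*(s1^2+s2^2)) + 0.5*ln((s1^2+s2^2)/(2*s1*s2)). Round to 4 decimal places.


Bhattacharyya distance between two Gaussians:
DB = (m1-m2)^2/(4*(s1^2+s2^2)) + (1/2)*ln((s1^2+s2^2)/(2*s1*s2)).
(m1-m2)^2 = (-7)^2 = 49.
s1^2+s2^2 = 16 + 1 = 17.
term1 = 49/68 = 0.720588.
term2 = 0.5*ln(17/8.0) = 0.376886.
DB = 0.720588 + 0.376886 = 1.0975

1.0975


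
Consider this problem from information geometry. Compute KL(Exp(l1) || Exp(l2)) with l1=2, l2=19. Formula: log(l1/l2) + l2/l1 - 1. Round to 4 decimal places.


KL divergence for exponential family:
KL = log(l1/l2) + l2/l1 - 1.
log(2/19) = -2.251292.
19/2 = 9.5.
KL = -2.251292 + 9.5 - 1 = 6.2487

6.2487
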